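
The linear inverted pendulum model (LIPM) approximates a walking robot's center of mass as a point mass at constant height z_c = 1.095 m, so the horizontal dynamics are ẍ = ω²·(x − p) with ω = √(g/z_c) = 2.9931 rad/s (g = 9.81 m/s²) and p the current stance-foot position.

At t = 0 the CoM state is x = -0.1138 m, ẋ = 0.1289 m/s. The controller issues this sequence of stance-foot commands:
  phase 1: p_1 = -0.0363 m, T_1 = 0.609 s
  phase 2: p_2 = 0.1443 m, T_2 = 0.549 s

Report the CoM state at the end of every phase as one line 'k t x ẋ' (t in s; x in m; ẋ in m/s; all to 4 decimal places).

phase 1: p=-0.0363, T=0.609, ωT=1.822798, cosh=3.175362, sinh=3.013789; start (x,ẋ)=(-0.113800, 0.128900) → end (x,ẋ)=(-0.152600, -0.289790)
phase 2: p=0.1443, T=0.549, ωT=1.643212, cosh=2.682556, sinh=2.489198; start (x,ẋ)=(-0.152600, -0.289790) → end (x,ẋ)=(-0.893152, -2.989404)

1 0.6090 -0.1526 -0.2898
2 1.1580 -0.8932 -2.9894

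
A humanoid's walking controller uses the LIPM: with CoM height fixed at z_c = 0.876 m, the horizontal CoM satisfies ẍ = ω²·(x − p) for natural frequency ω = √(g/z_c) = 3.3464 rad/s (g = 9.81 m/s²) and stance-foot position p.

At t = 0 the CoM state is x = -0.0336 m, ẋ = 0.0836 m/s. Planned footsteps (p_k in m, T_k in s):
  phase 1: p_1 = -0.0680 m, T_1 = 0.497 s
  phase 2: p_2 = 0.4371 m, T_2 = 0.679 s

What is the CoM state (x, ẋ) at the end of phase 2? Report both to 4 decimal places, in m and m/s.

x = -0.5192, ẋ = -3.0264

phase 1: p=-0.0680, T=0.497, ωT=1.663161, cosh=2.732750, sinh=2.543211; start (x,ẋ)=(-0.033600, 0.083600) → end (x,ẋ)=(0.089541, 0.521223)
phase 2: p=0.4371, T=0.679, ωT=2.272206, cosh=4.901929, sinh=4.798844; start (x,ẋ)=(0.089541, 0.521223) → end (x,ẋ)=(-0.519158, -3.026399)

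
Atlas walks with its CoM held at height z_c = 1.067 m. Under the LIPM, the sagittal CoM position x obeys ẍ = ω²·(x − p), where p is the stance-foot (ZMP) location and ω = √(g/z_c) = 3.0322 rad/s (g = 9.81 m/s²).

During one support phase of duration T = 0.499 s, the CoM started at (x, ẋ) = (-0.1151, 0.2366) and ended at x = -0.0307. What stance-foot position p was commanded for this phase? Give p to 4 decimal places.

ωT = 3.0322·0.499 = 1.513068; cosh(ωT) = 2.380436, sinh(ωT) = 2.160203
x(T) = p + (x₀−p)·cosh(ωT) + (ẋ₀/ω)·sinh(ωT) ⇒ p·(1 − cosh) = x(T) − x₀·cosh − (ẋ₀/ω)·sinh
numerator   = -0.0307 − (-0.1151)·2.380436 − (0.2366/3.0322)·2.160203 = 0.074729
denominator = 1 − 2.380436 = -1.380436
p = 0.074729 / -1.380436 = -0.0541

p = -0.0541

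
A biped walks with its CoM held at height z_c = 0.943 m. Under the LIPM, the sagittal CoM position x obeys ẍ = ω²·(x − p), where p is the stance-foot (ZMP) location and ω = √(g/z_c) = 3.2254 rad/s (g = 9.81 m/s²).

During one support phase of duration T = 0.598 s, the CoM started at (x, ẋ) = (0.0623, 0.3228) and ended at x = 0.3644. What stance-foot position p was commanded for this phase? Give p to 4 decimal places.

ωT = 3.2254·0.598 = 1.928789; cosh(ωT) = 3.513249, sinh(ωT) = 3.367925
x(T) = p + (x₀−p)·cosh(ωT) + (ẋ₀/ω)·sinh(ωT) ⇒ p·(1 − cosh) = x(T) − x₀·cosh − (ẋ₀/ω)·sinh
numerator   = 0.3644 − (0.0623)·3.513249 − (0.3228/3.2254)·3.367925 = -0.191539
denominator = 1 − 3.513249 = -2.513249
p = -0.191539 / -2.513249 = 0.0762

p = 0.0762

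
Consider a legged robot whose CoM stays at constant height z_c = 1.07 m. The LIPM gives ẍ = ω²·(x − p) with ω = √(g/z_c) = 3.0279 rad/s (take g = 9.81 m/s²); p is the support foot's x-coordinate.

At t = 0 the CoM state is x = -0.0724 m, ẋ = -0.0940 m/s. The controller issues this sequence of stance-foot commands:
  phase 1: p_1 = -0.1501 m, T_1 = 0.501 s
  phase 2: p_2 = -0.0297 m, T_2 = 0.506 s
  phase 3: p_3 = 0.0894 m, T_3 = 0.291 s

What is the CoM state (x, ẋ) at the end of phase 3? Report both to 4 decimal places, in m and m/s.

phase 1: p=-0.1501, T=0.501, ωT=1.516978, cosh=2.388901, sinh=2.169527; start (x,ẋ)=(-0.072400, -0.094000) → end (x,ẋ)=(-0.031835, 0.285863)
phase 2: p=-0.0297, T=0.506, ωT=1.532117, cosh=2.422022, sinh=2.205944; start (x,ẋ)=(-0.031835, 0.285863) → end (x,ẋ)=(0.173393, 0.678110)
phase 3: p=0.0894, T=0.291, ωT=0.881119, cosh=1.413959, sinh=0.999640; start (x,ẋ)=(0.173393, 0.678110) → end (x,ẋ)=(0.432035, 1.213049)

x = 0.4320, ẋ = 1.2130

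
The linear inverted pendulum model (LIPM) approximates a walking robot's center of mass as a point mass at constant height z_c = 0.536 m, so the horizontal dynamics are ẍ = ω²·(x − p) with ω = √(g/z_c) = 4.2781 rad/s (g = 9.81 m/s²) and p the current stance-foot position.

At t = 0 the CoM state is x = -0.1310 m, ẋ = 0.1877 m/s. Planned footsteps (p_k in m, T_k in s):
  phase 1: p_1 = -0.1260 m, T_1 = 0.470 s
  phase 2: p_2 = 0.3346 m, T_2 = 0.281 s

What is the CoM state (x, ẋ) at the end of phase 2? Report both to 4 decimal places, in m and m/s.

phase 1: p=-0.1260, T=0.470, ωT=2.010707, cosh=3.801245, sinh=3.667351; start (x,ẋ)=(-0.131000, 0.187700) → end (x,ẋ)=(0.015897, 0.635047)
phase 2: p=0.3346, T=0.281, ωT=1.202146, cosh=1.813899, sinh=1.513351; start (x,ẋ)=(0.015897, 0.635047) → end (x,ẋ)=(-0.018850, -0.911454)

x = -0.0189, ẋ = -0.9115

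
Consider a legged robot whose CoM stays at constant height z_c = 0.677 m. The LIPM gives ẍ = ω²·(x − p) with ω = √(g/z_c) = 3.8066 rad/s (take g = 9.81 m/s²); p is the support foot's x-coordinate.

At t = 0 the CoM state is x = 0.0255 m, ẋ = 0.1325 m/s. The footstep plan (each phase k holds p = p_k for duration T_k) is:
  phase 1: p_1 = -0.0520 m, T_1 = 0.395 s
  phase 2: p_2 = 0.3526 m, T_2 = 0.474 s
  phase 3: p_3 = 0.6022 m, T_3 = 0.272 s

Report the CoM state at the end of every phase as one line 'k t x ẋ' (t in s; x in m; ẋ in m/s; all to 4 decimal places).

1 0.3950 0.2053 0.9434
2 0.8690 0.6255 1.2865
3 1.1410 1.0551 2.1493

phase 1: p=-0.0520, T=0.395, ωT=1.503607, cosh=2.360105, sinh=2.137778; start (x,ẋ)=(0.025500, 0.132500) → end (x,ẋ)=(0.205320, 0.943383)
phase 2: p=0.3526, T=0.474, ωT=1.804328, cosh=3.120237, sinh=2.955652; start (x,ẋ)=(0.205320, 0.943383) → end (x,ẋ)=(0.625545, 1.286533)
phase 3: p=0.6022, T=0.272, ωT=1.035395, cosh=1.585653, sinh=1.230566; start (x,ẋ)=(0.625545, 1.286533) → end (x,ẋ)=(1.055117, 2.149350)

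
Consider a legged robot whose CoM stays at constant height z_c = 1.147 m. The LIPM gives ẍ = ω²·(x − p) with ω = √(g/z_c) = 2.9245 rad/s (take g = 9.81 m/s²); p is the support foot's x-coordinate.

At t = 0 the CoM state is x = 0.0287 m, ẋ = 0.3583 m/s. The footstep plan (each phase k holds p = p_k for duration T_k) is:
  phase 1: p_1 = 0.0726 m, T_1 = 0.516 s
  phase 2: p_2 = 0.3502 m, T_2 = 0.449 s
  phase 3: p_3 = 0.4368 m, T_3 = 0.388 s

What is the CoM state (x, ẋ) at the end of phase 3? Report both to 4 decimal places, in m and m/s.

x = 0.7252, ẋ = 1.0044

phase 1: p=0.0726, T=0.516, ωT=1.509042, cosh=2.371759, sinh=2.150637; start (x,ẋ)=(0.028700, 0.358300) → end (x,ẋ)=(0.231969, 0.573690)
phase 2: p=0.3502, T=0.449, ωT=1.313101, cosh=1.993334, sinh=1.724349; start (x,ẋ)=(0.231969, 0.573690) → end (x,ẋ)=(0.452786, 0.547333)
phase 3: p=0.4368, T=0.388, ωT=1.134706, cosh=1.715888, sinh=1.394371; start (x,ẋ)=(0.452786, 0.547333) → end (x,ẋ)=(0.725193, 1.004350)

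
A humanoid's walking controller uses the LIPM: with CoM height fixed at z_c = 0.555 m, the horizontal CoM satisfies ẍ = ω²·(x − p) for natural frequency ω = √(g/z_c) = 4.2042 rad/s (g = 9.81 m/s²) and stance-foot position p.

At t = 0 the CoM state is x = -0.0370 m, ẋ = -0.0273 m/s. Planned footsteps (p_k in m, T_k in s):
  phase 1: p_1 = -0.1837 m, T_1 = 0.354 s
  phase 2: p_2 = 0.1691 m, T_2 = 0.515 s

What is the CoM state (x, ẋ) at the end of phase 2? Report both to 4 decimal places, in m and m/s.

x = 1.3199, ẋ = 4.9915

phase 1: p=-0.1837, T=0.354, ωT=1.488287, cosh=2.327630, sinh=2.101871; start (x,ẋ)=(-0.037000, -0.027300) → end (x,ẋ)=(0.144115, 1.232797)
phase 2: p=0.1691, T=0.515, ωT=2.165163, cosh=4.415377, sinh=4.300646; start (x,ẋ)=(0.144115, 1.232797) → end (x,ẋ)=(1.319859, 4.991513)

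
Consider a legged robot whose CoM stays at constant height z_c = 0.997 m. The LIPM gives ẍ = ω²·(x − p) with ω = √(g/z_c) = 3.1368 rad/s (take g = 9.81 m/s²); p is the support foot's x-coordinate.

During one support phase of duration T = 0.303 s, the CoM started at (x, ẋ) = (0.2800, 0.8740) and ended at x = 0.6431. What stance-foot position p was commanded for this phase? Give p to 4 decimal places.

ωT = 3.1368·0.303 = 0.950450; cosh(ωT) = 1.486721, sinh(ωT) = 1.100154
x(T) = p + (x₀−p)·cosh(ωT) + (ẋ₀/ω)·sinh(ωT) ⇒ p·(1 − cosh) = x(T) − x₀·cosh − (ẋ₀/ω)·sinh
numerator   = 0.6431 − (0.2800)·1.486721 − (0.8740/3.1368)·1.100154 = -0.079715
denominator = 1 − 1.486721 = -0.486721
p = -0.079715 / -0.486721 = 0.1638

p = 0.1638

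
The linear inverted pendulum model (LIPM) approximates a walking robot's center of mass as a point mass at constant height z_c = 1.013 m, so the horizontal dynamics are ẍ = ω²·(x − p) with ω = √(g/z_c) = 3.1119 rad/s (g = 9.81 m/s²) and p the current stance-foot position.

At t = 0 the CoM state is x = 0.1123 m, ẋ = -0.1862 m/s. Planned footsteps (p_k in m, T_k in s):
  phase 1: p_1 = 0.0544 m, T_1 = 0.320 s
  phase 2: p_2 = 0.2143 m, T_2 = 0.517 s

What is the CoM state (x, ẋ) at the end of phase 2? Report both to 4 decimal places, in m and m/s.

x = -0.2099, ẋ = -1.2477

phase 1: p=0.0544, T=0.320, ωT=0.995808, cosh=1.538168, sinh=1.168743; start (x,ẋ)=(0.112300, -0.186200) → end (x,ẋ)=(0.073528, -0.075824)
phase 2: p=0.2143, T=0.517, ωT=1.608852, cosh=2.598595, sinh=2.398478; start (x,ẋ)=(0.073528, -0.075824) → end (x,ẋ)=(-0.209949, -1.247730)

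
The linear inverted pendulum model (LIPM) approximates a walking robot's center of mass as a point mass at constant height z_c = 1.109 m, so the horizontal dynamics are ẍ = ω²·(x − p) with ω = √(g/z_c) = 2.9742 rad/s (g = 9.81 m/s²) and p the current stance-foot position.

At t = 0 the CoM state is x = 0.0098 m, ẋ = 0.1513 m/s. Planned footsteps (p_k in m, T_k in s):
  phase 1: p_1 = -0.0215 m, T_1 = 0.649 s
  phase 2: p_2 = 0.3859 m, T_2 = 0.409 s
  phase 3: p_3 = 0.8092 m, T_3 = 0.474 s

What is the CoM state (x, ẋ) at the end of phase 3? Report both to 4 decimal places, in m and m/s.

phase 1: p=-0.0215, T=0.649, ωT=1.930256, cosh=3.518192, sinh=3.373081; start (x,ẋ)=(0.009800, 0.151300) → end (x,ẋ)=(0.260211, 0.846311)
phase 2: p=0.3859, T=0.409, ωT=1.216448, cosh=1.835729, sinh=1.539448; start (x,ẋ)=(0.260211, 0.846311) → end (x,ẋ)=(0.593220, 0.978113)
phase 3: p=0.8092, T=0.474, ωT=1.409771, cosh=2.169608, sinh=1.925409; start (x,ẋ)=(0.593220, 0.978113) → end (x,ẋ)=(0.973809, 0.885301)

x = 0.9738, ẋ = 0.8853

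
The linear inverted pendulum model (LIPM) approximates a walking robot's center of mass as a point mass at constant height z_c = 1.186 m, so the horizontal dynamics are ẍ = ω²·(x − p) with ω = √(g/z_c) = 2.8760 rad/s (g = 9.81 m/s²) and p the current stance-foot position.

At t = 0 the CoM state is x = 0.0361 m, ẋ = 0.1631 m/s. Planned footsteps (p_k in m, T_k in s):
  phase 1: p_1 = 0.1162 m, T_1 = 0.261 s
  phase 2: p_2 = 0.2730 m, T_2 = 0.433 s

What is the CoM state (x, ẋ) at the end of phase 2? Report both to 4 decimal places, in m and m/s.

phase 1: p=0.1162, T=0.261, ωT=0.750636, cosh=1.295207, sinh=0.823140; start (x,ẋ)=(0.036100, 0.163100) → end (x,ẋ)=(0.059135, 0.021623)
phase 2: p=0.2730, T=0.433, ωT=1.245308, cosh=1.880928, sinh=1.593076; start (x,ẋ)=(0.059135, 0.021623) → end (x,ẋ)=(-0.117287, -0.939191)

x = -0.1173, ẋ = -0.9392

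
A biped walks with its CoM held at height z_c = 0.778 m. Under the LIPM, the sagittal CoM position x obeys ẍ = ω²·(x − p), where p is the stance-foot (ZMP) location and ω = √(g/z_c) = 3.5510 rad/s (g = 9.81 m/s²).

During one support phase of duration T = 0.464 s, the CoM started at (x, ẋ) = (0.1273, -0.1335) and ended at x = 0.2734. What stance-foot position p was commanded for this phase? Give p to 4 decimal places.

p = -0.0145

ωT = 3.5510·0.464 = 1.647664; cosh(ωT) = 2.693665, sinh(ωT) = 2.501166
x(T) = p + (x₀−p)·cosh(ωT) + (ẋ₀/ω)·sinh(ωT) ⇒ p·(1 − cosh) = x(T) − x₀·cosh − (ẋ₀/ω)·sinh
numerator   = 0.2734 − (0.1273)·2.693665 − (-0.1335/3.5510)·2.501166 = 0.024528
denominator = 1 − 2.693665 = -1.693665
p = 0.024528 / -1.693665 = -0.0145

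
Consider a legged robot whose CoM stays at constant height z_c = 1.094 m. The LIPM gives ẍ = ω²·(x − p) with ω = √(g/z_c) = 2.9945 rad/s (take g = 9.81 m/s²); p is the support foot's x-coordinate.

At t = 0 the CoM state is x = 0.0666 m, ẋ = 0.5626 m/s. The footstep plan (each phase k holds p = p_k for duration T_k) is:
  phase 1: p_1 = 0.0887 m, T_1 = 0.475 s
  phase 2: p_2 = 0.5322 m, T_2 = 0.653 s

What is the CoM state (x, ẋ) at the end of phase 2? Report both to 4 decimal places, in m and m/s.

x = 1.3593, ẋ = 2.6862

phase 1: p=0.0887, T=0.475, ωT=1.422387, cosh=2.194074, sinh=1.952936; start (x,ẋ)=(0.066600, 0.562600) → end (x,ẋ)=(0.407124, 1.105144)
phase 2: p=0.5322, T=0.653, ωT=1.955409, cosh=3.604156, sinh=3.462649; start (x,ẋ)=(0.407124, 1.105144) → end (x,ẋ)=(1.359325, 2.686211)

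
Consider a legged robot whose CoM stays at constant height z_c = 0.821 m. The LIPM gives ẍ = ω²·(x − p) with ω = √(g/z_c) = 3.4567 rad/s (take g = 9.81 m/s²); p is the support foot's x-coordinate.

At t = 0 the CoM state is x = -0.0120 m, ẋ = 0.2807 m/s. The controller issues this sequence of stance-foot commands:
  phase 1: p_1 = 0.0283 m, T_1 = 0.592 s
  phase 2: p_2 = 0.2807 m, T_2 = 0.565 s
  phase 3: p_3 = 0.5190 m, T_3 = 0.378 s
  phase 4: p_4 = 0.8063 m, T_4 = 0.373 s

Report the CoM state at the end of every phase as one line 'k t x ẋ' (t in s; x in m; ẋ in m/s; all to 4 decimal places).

1 0.5920 0.1787 0.5743
2 1.1570 0.4880 0.8479
3 1.5350 0.8773 1.4971
4 1.9080 1.6714 3.3352

phase 1: p=0.0283, T=0.592, ωT=2.046366, cosh=3.934465, sinh=3.805262; start (x,ẋ)=(-0.012000, 0.280700) → end (x,ẋ)=(0.178746, 0.574312)
phase 2: p=0.2807, T=0.565, ωT=1.953035, cosh=3.595949, sinh=3.454106; start (x,ẋ)=(0.178746, 0.574312) → end (x,ẋ)=(0.487960, 0.847885)
phase 3: p=0.5190, T=0.378, ωT=1.306633, cosh=1.982222, sinh=1.711492; start (x,ẋ)=(0.487960, 0.847885) → end (x,ẋ)=(0.877279, 1.497058)
phase 4: p=0.8063, T=0.373, ωT=1.289349, cosh=1.952936, sinh=1.677486; start (x,ẋ)=(0.877279, 1.497058) → end (x,ẋ)=(1.671417, 3.335234)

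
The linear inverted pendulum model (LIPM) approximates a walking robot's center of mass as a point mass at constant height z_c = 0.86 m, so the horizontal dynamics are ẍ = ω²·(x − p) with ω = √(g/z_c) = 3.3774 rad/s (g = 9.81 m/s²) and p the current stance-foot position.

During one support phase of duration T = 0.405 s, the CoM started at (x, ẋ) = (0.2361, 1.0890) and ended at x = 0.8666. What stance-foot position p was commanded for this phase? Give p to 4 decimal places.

ωT = 3.3774·0.405 = 1.367847; cosh(ωT) = 2.090771, sinh(ωT) = 1.836116
x(T) = p + (x₀−p)·cosh(ωT) + (ẋ₀/ω)·sinh(ωT) ⇒ p·(1 − cosh) = x(T) − x₀·cosh − (ẋ₀/ω)·sinh
numerator   = 0.8666 − (0.2361)·2.090771 − (1.0890/3.3774)·1.836116 = -0.219063
denominator = 1 − 2.090771 = -1.090771
p = -0.219063 / -1.090771 = 0.2008

p = 0.2008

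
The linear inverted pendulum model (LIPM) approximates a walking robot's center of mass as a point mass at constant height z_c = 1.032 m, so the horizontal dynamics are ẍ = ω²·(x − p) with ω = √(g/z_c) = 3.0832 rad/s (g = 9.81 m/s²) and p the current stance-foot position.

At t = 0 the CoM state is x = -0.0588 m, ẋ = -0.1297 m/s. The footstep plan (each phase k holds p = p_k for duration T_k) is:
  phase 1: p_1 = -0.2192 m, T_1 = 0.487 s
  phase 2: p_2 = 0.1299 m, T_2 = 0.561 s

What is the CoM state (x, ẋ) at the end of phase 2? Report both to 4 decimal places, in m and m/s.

phase 1: p=-0.2192, T=0.487, ωT=1.501518, cosh=2.355645, sinh=2.132854; start (x,ẋ)=(-0.058800, -0.129700) → end (x,ẋ)=(0.068923, 0.749266)
phase 2: p=0.1299, T=0.561, ωT=1.729675, cosh=2.908082, sinh=2.730740; start (x,ẋ)=(0.068923, 0.749266) → end (x,ẋ)=(0.616187, 1.665539)

x = 0.6162, ẋ = 1.6655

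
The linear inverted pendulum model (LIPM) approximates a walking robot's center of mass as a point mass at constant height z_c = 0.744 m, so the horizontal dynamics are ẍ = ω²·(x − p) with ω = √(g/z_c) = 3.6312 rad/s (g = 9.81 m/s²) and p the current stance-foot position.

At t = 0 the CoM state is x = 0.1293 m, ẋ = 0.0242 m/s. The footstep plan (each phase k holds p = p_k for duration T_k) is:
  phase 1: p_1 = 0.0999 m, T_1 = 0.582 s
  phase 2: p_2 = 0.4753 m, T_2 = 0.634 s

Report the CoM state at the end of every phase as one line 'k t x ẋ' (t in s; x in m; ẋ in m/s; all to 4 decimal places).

1 0.5820 0.2505 0.5369
2 1.2160 0.0722 -1.3285

phase 1: p=0.0999, T=0.582, ωT=2.113358, cosh=4.198410, sinh=4.077579; start (x,ẋ)=(0.129300, 0.024200) → end (x,ẋ)=(0.250508, 0.536913)
phase 2: p=0.4753, T=0.634, ωT=2.302181, cosh=5.047999, sinh=4.947959; start (x,ẋ)=(0.250508, 0.536913) → end (x,ẋ)=(0.072161, -1.328507)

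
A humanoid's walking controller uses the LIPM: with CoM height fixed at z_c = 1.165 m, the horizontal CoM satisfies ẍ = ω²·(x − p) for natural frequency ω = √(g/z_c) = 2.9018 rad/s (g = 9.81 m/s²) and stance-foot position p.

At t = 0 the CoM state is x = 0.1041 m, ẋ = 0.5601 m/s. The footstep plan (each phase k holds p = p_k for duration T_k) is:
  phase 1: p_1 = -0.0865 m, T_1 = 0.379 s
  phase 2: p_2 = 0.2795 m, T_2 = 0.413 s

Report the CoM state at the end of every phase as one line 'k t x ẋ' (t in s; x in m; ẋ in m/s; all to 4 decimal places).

phase 1: p=-0.0865, T=0.379, ωT=1.099782, cosh=1.668228, sinh=1.335284; start (x,ẋ)=(0.104100, 0.560100) → end (x,ẋ)=(0.489198, 1.672897)
phase 2: p=0.2795, T=0.413, ωT=1.198443, cosh=1.808308, sinh=1.506645; start (x,ẋ)=(0.489198, 1.672897) → end (x,ẋ)=(1.527285, 3.941911)

1 0.3790 0.4892 1.6729
2 0.7920 1.5273 3.9419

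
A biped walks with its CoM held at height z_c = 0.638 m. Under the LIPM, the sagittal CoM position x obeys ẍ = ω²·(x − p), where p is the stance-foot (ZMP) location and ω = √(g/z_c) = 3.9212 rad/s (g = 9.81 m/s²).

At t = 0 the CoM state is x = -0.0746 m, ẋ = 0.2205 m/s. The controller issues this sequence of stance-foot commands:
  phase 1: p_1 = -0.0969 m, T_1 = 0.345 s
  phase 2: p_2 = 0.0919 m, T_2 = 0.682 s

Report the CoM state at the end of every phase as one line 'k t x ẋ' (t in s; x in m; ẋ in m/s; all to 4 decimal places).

phase 1: p=-0.0969, T=0.345, ωT=1.352814, cosh=2.063404, sinh=1.804892; start (x,ẋ)=(-0.074600, 0.220500) → end (x,ẋ)=(0.050608, 0.612805)
phase 2: p=0.0919, T=0.682, ωT=2.674258, cosh=7.285275, sinh=7.216317; start (x,ẋ)=(0.050608, 0.612805) → end (x,ẋ)=(0.918843, 3.296031)

1 0.3450 0.0506 0.6128
2 1.0270 0.9188 3.2960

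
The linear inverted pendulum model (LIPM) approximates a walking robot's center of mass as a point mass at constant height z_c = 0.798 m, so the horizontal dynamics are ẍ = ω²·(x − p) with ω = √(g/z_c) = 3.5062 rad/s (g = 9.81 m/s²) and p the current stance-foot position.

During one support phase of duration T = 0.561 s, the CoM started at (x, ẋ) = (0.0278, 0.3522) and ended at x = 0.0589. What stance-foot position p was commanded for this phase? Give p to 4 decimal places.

ωT = 3.5062·0.561 = 1.966978; cosh(ωT) = 3.644460, sinh(ωT) = 3.504581
x(T) = p + (x₀−p)·cosh(ωT) + (ẋ₀/ω)·sinh(ωT) ⇒ p·(1 − cosh) = x(T) − x₀·cosh − (ẋ₀/ω)·sinh
numerator   = 0.0589 − (0.0278)·3.644460 − (0.3522/3.5062)·3.504581 = -0.394453
denominator = 1 − 3.644460 = -2.644460
p = -0.394453 / -2.644460 = 0.1492

p = 0.1492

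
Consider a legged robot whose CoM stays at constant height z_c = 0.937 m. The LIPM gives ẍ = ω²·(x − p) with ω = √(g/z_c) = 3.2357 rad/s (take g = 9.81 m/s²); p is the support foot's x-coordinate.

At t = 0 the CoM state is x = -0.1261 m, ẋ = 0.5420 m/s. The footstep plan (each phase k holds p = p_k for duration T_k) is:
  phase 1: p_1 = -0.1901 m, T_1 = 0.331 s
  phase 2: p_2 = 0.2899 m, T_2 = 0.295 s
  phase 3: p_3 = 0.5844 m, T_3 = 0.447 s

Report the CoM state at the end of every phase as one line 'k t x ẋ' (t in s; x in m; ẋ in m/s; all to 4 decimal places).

1 0.3310 0.1300 1.1504
2 0.6260 0.4447 1.1431
3 1.0730 0.9800 1.6556

phase 1: p=-0.1901, T=0.331, ωT=1.071017, cosh=1.630503, sinh=1.287843; start (x,ẋ)=(-0.126100, 0.542000) → end (x,ẋ)=(0.129974, 1.150425)
phase 2: p=0.2899, T=0.295, ωT=0.954531, cosh=1.491223, sinh=1.106230; start (x,ẋ)=(0.129974, 1.150425) → end (x,ẋ)=(0.444725, 1.143096)
phase 3: p=0.5844, T=0.447, ωT=1.446358, cosh=2.241521, sinh=2.006095; start (x,ẋ)=(0.444725, 1.143096) → end (x,ẋ)=(0.980021, 1.655626)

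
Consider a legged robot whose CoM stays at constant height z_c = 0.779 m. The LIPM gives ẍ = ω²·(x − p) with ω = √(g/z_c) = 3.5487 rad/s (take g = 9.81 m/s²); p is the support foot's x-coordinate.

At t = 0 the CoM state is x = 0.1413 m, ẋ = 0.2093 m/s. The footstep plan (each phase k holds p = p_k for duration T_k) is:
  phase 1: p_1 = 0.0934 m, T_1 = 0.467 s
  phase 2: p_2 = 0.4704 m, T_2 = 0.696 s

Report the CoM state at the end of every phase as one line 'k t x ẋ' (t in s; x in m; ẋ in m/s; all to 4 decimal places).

phase 1: p=0.0934, T=0.467, ωT=1.657243, cosh=2.717747, sinh=2.527083; start (x,ẋ)=(0.141300, 0.209300) → end (x,ẋ)=(0.372626, 0.998385)
phase 2: p=0.4704, T=0.696, ωT=2.469895, cosh=5.952901, sinh=5.868307; start (x,ẋ)=(0.372626, 0.998385) → end (x,ẋ)=(1.539339, 3.907153)

1 0.4670 0.3726 0.9984
2 1.1630 1.5393 3.9072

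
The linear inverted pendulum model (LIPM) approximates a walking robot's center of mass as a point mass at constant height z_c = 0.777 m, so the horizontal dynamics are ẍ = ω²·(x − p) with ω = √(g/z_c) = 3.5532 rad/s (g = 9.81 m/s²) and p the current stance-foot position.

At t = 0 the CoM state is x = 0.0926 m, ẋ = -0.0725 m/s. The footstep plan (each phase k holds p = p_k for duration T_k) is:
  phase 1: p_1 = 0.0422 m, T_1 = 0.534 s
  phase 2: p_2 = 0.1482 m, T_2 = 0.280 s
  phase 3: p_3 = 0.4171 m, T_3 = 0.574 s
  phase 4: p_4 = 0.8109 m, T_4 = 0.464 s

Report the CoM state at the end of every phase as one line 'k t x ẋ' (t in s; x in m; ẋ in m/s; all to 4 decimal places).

phase 1: p=0.0422, T=0.534, ωT=1.897409, cosh=3.409275, sinh=3.259318; start (x,ẋ)=(0.092600, -0.072500) → end (x,ẋ)=(0.147524, 0.336510)
phase 2: p=0.1482, T=0.280, ωT=0.994896, cosh=1.537102, sinh=1.167341; start (x,ẋ)=(0.147524, 0.336510) → end (x,ẋ)=(0.257715, 0.514446)
phase 3: p=0.4171, T=0.574, ωT=2.039537, cosh=3.908568, sinh=3.778479; start (x,ẋ)=(0.257715, 0.514446) → end (x,ẋ)=(0.341197, -0.129102)
phase 4: p=0.8109, T=0.464, ωT=1.648685, cosh=2.696219, sinh=2.503917; start (x,ẋ)=(0.341197, -0.129102) → end (x,ẋ)=(-0.546500, -4.526998)

1 0.5340 0.1475 0.3365
2 0.8140 0.2577 0.5144
3 1.3880 0.3412 -0.1291
4 1.8520 -0.5465 -4.5270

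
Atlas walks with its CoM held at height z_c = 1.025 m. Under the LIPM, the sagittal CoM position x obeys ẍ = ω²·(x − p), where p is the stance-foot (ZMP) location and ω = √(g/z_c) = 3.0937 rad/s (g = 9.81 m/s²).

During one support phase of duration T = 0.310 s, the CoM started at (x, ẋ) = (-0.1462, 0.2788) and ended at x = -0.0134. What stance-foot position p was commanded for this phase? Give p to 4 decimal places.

p = -0.2117

ωT = 3.0937·0.310 = 0.959047; cosh(ωT) = 1.496233, sinh(ωT) = 1.112975
x(T) = p + (x₀−p)·cosh(ωT) + (ẋ₀/ω)·sinh(ωT) ⇒ p·(1 − cosh) = x(T) − x₀·cosh − (ẋ₀/ω)·sinh
numerator   = -0.0134 − (-0.1462)·1.496233 − (0.2788/3.0937)·1.112975 = 0.105049
denominator = 1 − 1.496233 = -0.496233
p = 0.105049 / -0.496233 = -0.2117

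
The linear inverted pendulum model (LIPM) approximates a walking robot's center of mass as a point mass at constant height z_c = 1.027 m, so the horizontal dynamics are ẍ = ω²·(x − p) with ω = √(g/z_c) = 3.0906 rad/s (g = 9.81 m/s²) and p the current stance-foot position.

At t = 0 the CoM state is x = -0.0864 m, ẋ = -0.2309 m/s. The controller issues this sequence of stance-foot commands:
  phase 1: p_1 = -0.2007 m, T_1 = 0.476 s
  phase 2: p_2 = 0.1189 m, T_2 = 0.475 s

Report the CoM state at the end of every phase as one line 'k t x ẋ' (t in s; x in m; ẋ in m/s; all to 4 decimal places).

1 0.4760 -0.0928 0.1993
2 0.9510 -0.2324 -0.8892

phase 1: p=-0.2007, T=0.476, ωT=1.471126, cosh=2.291900, sinh=2.062233; start (x,ẋ)=(-0.086400, -0.230900) → end (x,ẋ)=(-0.092806, 0.199296)
phase 2: p=0.1189, T=0.475, ωT=1.468035, cosh=2.285538, sinh=2.055160; start (x,ẋ)=(-0.092806, 0.199296) → end (x,ẋ)=(-0.232436, -0.889191)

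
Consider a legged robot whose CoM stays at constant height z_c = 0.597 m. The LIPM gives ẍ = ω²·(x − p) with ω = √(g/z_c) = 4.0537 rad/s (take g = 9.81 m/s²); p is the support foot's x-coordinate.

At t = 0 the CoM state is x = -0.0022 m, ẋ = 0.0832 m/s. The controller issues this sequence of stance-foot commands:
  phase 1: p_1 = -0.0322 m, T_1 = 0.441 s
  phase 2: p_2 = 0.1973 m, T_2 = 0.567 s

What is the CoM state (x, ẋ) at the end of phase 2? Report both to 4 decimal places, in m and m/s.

x = 0.5464, ẋ = 1.5080

phase 1: p=-0.0322, T=0.441, ωT=1.787682, cosh=3.071465, sinh=2.904118; start (x,ẋ)=(-0.002200, 0.083200) → end (x,ẋ)=(0.119549, 0.608719)
phase 2: p=0.1973, T=0.567, ωT=2.298448, cosh=5.029564, sinh=4.929149; start (x,ẋ)=(0.119549, 0.608719) → end (x,ẋ)=(0.546428, 1.508032)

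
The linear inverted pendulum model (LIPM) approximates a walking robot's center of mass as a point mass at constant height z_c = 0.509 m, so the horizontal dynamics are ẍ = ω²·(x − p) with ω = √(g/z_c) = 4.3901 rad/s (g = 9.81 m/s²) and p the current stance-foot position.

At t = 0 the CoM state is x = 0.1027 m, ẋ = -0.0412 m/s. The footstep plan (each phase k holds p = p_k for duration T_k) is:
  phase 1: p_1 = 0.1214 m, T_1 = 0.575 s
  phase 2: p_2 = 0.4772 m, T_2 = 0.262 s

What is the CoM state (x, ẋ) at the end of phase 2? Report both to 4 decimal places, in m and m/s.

phase 1: p=0.1214, T=0.575, ωT=2.524307, cosh=6.281181, sinh=6.201067; start (x,ẋ)=(0.102700, -0.041200) → end (x,ẋ)=(-0.054254, -0.767860)
phase 2: p=0.4772, T=0.262, ωT=1.150206, cosh=1.737708, sinh=1.421136; start (x,ẋ)=(-0.054254, -0.767860) → end (x,ẋ)=(-0.694878, -4.650019)

x = -0.6949, ẋ = -4.6500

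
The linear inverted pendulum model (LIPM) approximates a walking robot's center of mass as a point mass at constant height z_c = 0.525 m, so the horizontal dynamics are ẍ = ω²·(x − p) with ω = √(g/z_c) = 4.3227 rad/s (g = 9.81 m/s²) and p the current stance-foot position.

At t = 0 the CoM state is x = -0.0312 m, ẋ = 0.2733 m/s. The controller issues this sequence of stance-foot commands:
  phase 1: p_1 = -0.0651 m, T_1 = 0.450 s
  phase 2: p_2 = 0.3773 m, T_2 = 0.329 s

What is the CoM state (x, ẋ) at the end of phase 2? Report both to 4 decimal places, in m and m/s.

x = 0.8148, ẋ = 2.3566

phase 1: p=-0.0651, T=0.450, ωT=1.945215, cosh=3.569046, sinh=3.426090; start (x,ẋ)=(-0.031200, 0.273300) → end (x,ẋ)=(0.272503, 1.477478)
phase 2: p=0.3773, T=0.329, ωT=1.422168, cosh=2.193646, sinh=1.952455; start (x,ẋ)=(0.272503, 1.477478) → end (x,ẋ)=(0.814752, 2.356589)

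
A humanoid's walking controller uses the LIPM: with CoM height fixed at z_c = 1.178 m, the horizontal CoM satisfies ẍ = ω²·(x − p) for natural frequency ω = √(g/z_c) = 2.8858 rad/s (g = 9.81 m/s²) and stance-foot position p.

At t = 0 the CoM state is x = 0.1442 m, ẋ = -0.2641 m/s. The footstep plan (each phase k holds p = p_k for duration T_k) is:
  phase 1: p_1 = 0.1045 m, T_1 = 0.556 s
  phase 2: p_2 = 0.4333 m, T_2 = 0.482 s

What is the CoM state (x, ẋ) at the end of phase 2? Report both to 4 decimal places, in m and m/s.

phase 1: p=0.1045, T=0.556, ωT=1.604505, cosh=2.588192, sinh=2.387203; start (x,ẋ)=(0.144200, -0.264100) → end (x,ẋ)=(-0.011219, -0.410049)
phase 2: p=0.4333, T=0.482, ωT=1.390956, cosh=2.133763, sinh=1.884926; start (x,ẋ)=(-0.011219, -0.410049) → end (x,ẋ)=(-0.783030, -3.292914)

x = -0.7830, ẋ = -3.2929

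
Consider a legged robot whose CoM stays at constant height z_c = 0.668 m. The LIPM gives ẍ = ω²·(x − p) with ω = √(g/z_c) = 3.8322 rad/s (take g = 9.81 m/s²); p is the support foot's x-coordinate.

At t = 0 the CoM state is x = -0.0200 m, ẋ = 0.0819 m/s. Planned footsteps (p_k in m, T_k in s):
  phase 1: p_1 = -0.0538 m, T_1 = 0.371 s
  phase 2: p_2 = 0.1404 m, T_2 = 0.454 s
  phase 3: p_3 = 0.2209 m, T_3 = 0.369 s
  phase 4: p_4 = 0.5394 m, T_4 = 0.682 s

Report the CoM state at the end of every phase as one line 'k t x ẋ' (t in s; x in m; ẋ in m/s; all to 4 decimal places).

1 0.3710 0.0620 0.4324
2 0.8250 0.2217 0.4403
3 1.1940 0.4450 0.9652
4 1.8760 1.6015 4.1673

phase 1: p=-0.0538, T=0.371, ωT=1.421746, cosh=2.192822, sinh=1.951529; start (x,ẋ)=(-0.020000, 0.081900) → end (x,ẋ)=(0.062025, 0.432370)
phase 2: p=0.1404, T=0.454, ωT=1.739819, cosh=2.935932, sinh=2.760379; start (x,ẋ)=(0.062025, 0.432370) → end (x,ẋ)=(0.221737, 0.440329)
phase 3: p=0.2209, T=0.369, ωT=1.414082, cosh=2.177929, sinh=1.934780; start (x,ẋ)=(0.221737, 0.440329) → end (x,ẋ)=(0.445033, 0.965209)
phase 4: p=0.5394, T=0.682, ωT=2.613560, cosh=6.860414, sinh=6.787141; start (x,ẋ)=(0.445033, 0.965209) → end (x,ẋ)=(1.601468, 4.167281)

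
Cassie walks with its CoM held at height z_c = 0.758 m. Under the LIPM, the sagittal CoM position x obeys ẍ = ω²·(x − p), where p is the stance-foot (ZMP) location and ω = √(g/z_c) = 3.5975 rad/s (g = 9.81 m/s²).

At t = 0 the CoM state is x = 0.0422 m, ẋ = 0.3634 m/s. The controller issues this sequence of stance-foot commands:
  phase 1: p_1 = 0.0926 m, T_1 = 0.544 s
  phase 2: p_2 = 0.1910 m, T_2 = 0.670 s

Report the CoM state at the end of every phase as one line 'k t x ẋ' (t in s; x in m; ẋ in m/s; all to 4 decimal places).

1 0.5440 0.2610 0.6829
2 1.2140 1.6328 5.2255

phase 1: p=0.0926, T=0.544, ωT=1.957040, cosh=3.609810, sinh=3.468534; start (x,ẋ)=(0.042200, 0.363400) → end (x,ẋ)=(0.261038, 0.682911)
phase 2: p=0.1910, T=0.670, ωT=2.410325, cosh=5.613683, sinh=5.523897; start (x,ẋ)=(0.261038, 0.682911) → end (x,ẋ)=(1.632770, 5.225460)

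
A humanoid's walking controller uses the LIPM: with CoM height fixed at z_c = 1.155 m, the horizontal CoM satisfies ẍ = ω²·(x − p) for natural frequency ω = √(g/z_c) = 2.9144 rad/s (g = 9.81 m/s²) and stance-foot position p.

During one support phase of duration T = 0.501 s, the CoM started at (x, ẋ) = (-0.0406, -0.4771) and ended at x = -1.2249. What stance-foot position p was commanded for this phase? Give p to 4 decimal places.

ωT = 2.9144·0.501 = 1.460114; cosh(ωT) = 2.269331, sinh(ωT) = 2.037121
x(T) = p + (x₀−p)·cosh(ωT) + (ẋ₀/ω)·sinh(ωT) ⇒ p·(1 − cosh) = x(T) − x₀·cosh − (ẋ₀/ω)·sinh
numerator   = -1.2249 − (-0.0406)·2.269331 − (-0.4771/2.9144)·2.037121 = -0.799280
denominator = 1 − 2.269331 = -1.269331
p = -0.799280 / -1.269331 = 0.6297

p = 0.6297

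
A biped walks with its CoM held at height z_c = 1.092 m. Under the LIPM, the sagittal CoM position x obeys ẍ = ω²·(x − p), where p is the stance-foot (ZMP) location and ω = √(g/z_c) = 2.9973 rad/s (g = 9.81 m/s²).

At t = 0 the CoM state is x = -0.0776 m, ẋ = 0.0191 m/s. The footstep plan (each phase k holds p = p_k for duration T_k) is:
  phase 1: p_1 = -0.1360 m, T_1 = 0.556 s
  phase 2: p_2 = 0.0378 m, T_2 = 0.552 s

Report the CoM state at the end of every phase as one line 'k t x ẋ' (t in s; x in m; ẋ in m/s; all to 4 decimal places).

1 0.5560 0.0404 0.4991
2 1.1080 0.4643 1.3723

phase 1: p=-0.1360, T=0.556, ωT=1.666499, cosh=2.741254, sinh=2.552347; start (x,ẋ)=(-0.077600, 0.019100) → end (x,ẋ)=(0.040354, 0.499127)
phase 2: p=0.0378, T=0.552, ωT=1.654510, cosh=2.710850, sinh=2.519664; start (x,ẋ)=(0.040354, 0.499127) → end (x,ẋ)=(0.464311, 1.372345)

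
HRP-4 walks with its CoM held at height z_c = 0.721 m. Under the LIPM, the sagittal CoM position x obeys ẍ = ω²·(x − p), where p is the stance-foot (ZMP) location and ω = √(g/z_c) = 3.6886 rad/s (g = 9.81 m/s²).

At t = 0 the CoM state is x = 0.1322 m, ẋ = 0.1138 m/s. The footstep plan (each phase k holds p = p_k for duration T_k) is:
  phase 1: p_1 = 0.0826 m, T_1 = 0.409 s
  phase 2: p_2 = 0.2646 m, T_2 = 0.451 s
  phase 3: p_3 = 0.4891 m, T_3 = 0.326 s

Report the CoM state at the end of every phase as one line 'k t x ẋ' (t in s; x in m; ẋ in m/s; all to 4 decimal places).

1 0.4090 0.2665 0.6631
2 0.8600 0.7272 1.8308
3 1.1860 1.6726 4.6516

phase 1: p=0.0826, T=0.409, ωT=1.508637, cosh=2.370889, sinh=2.149678; start (x,ẋ)=(0.132200, 0.113800) → end (x,ẋ)=(0.266518, 0.663101)
phase 2: p=0.2646, T=0.451, ωT=1.663559, cosh=2.733762, sinh=2.544298; start (x,ẋ)=(0.266518, 0.663101) → end (x,ẋ)=(0.727231, 1.830755)
phase 3: p=0.4891, T=0.326, ωT=1.202484, cosh=1.814410, sinh=1.513963; start (x,ẋ)=(0.727231, 1.830755) → end (x,ẋ)=(1.672590, 4.651561)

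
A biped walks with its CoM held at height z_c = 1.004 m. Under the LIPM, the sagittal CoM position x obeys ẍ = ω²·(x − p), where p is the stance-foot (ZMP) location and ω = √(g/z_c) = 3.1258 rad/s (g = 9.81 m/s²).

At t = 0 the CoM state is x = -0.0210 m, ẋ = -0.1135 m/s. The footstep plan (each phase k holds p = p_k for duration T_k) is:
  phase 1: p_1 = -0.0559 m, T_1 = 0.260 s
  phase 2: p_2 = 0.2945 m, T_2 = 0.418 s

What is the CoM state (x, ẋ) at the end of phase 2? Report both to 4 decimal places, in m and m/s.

phase 1: p=-0.0559, T=0.260, ωT=0.812708, cosh=1.348829, sinh=0.905174; start (x,ẋ)=(-0.021000, -0.113500) → end (x,ẋ)=(-0.041693, -0.054346)
phase 2: p=0.2945, T=0.418, ωT=1.306584, cosh=1.982140, sinh=1.711397; start (x,ẋ)=(-0.041693, -0.054346) → end (x,ẋ)=(-0.401637, -1.906183)

x = -0.4016, ẋ = -1.9062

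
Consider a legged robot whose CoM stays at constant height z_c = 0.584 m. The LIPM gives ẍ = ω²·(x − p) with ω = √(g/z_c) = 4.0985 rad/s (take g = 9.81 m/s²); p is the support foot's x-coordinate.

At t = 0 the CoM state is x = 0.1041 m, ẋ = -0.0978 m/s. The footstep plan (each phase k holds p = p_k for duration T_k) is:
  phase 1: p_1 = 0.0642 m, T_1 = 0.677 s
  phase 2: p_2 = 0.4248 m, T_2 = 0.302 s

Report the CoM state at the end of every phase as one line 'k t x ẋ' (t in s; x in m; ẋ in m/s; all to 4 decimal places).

phase 1: p=0.0642, T=0.677, ωT=2.774684, cosh=8.047968, sinh=7.985599; start (x,ẋ)=(0.104100, -0.097800) → end (x,ẋ)=(0.194758, 0.518795)
phase 2: p=0.4248, T=0.302, ωT=1.237747, cosh=1.868937, sinh=1.578900; start (x,ẋ)=(0.194758, 0.518795) → end (x,ẋ)=(0.194727, -0.519032)

1 0.6770 0.1948 0.5188
2 0.9790 0.1947 -0.5190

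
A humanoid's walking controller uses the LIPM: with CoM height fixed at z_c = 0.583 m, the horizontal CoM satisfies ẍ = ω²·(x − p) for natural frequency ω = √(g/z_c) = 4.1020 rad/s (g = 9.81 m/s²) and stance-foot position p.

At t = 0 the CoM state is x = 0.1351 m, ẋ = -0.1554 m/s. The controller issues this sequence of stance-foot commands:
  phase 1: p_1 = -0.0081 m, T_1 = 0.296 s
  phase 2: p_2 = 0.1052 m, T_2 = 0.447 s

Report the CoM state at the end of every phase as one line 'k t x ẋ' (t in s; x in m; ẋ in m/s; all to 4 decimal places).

1 0.2960 0.1961 0.6171
2 0.7430 0.8555 3.1166

phase 1: p=-0.0081, T=0.296, ωT=1.214192, cosh=1.832261, sinh=1.535311; start (x,ẋ)=(0.135100, -0.155400) → end (x,ẋ)=(0.196116, 0.617118)
phase 2: p=0.1052, T=0.447, ωT=1.833594, cosh=3.208085, sinh=3.048247; start (x,ẋ)=(0.196116, 0.617118) → end (x,ẋ)=(0.855455, 3.116574)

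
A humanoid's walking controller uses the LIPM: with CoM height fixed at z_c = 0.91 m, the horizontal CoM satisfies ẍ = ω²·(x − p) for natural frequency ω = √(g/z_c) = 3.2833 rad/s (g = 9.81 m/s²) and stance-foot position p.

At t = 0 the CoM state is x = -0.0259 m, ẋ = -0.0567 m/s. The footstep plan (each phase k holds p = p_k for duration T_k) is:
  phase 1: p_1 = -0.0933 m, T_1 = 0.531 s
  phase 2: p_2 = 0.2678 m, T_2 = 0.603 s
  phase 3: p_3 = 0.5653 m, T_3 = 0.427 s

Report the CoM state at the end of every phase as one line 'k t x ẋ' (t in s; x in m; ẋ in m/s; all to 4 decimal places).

phase 1: p=-0.0933, T=0.531, ωT=1.743432, cosh=2.945926, sinh=2.771007; start (x,ẋ)=(-0.025900, -0.056700) → end (x,ẋ)=(0.057402, 0.446174)
phase 2: p=0.2678, T=0.603, ωT=1.979830, cosh=3.689802, sinh=3.551709; start (x,ẋ)=(0.057402, 0.446174) → end (x,ẋ)=(-0.025877, -0.807222)
phase 3: p=0.5653, T=0.427, ωT=1.401969, cosh=2.154652, sinh=1.908541; start (x,ẋ)=(-0.025877, -0.807222) → end (x,ẋ)=(-1.177709, -5.443781)

1 0.5310 0.0574 0.4462
2 1.1340 -0.0259 -0.8072
3 1.5610 -1.1777 -5.4438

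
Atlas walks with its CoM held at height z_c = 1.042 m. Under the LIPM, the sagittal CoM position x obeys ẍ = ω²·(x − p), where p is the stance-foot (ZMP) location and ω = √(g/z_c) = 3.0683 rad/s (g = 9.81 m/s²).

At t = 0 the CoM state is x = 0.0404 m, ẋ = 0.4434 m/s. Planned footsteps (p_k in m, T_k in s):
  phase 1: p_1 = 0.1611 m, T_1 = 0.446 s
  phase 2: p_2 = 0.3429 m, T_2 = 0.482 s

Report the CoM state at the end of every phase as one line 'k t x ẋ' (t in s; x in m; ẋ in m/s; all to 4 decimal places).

1 0.4460 0.1741 0.2471
2 0.9280 0.1209 -0.5069

phase 1: p=0.1611, T=0.446, ωT=1.368462, cosh=2.091900, sinh=1.837402; start (x,ẋ)=(0.040400, 0.443400) → end (x,ẋ)=(0.174131, 0.247078)
phase 2: p=0.3429, T=0.482, ωT=1.478921, cosh=2.308045, sinh=2.080161; start (x,ẋ)=(0.174131, 0.247078) → end (x,ẋ)=(0.120880, -0.506913)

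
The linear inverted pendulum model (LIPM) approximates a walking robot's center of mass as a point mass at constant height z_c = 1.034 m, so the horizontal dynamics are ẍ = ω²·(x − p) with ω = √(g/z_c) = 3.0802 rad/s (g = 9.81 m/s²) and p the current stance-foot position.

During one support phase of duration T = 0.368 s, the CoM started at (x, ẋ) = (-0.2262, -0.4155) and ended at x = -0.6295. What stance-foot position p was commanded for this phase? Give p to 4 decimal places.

ωT = 3.0802·0.368 = 1.133514; cosh(ωT) = 1.714226, sinh(ωT) = 1.392326
x(T) = p + (x₀−p)·cosh(ωT) + (ẋ₀/ω)·sinh(ωT) ⇒ p·(1 − cosh) = x(T) − x₀·cosh − (ẋ₀/ω)·sinh
numerator   = -0.6295 − (-0.2262)·1.714226 − (-0.4155/3.0802)·1.392326 = -0.053926
denominator = 1 − 1.714226 = -0.714226
p = -0.053926 / -0.714226 = 0.0755

p = 0.0755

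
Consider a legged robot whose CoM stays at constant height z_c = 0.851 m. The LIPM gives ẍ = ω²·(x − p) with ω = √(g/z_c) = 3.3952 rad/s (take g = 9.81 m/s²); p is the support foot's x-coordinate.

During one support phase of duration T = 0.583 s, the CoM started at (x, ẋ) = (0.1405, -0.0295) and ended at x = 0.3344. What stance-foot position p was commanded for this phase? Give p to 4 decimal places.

p = 0.0569

ωT = 3.3952·0.583 = 1.979402; cosh(ωT) = 3.688281, sinh(ωT) = 3.550129
x(T) = p + (x₀−p)·cosh(ωT) + (ẋ₀/ω)·sinh(ωT) ⇒ p·(1 − cosh) = x(T) − x₀·cosh − (ẋ₀/ω)·sinh
numerator   = 0.3344 − (0.1405)·3.688281 − (-0.0295/3.3952)·3.550129 = -0.152957
denominator = 1 − 3.688281 = -2.688281
p = -0.152957 / -2.688281 = 0.0569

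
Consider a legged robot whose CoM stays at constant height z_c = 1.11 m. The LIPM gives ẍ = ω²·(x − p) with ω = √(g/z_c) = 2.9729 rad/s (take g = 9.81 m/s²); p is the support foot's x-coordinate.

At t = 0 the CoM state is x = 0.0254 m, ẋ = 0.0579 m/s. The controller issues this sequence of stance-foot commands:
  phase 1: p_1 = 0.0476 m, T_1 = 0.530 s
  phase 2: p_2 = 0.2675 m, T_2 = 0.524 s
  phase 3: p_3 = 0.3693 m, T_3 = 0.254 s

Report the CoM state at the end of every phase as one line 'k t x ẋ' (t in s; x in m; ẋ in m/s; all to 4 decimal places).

phase 1: p=0.0476, T=0.530, ωT=1.575637, cosh=2.520348, sinh=2.313472; start (x,ẋ)=(0.025400, 0.057900) → end (x,ẋ)=(0.036705, -0.006757)
phase 2: p=0.2675, T=0.524, ωT=1.557800, cosh=2.479480, sinh=2.268881; start (x,ẋ)=(0.036705, -0.006757) → end (x,ẋ)=(-0.309908, -1.573501)
phase 3: p=0.3693, T=0.254, ωT=0.755117, cosh=1.298908, sinh=0.828952; start (x,ẋ)=(-0.309908, -1.573501) → end (x,ẋ)=(-0.951677, -3.717667)

1 0.5300 0.0367 -0.0068
2 1.0540 -0.3099 -1.5735
3 1.3080 -0.9517 -3.7177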